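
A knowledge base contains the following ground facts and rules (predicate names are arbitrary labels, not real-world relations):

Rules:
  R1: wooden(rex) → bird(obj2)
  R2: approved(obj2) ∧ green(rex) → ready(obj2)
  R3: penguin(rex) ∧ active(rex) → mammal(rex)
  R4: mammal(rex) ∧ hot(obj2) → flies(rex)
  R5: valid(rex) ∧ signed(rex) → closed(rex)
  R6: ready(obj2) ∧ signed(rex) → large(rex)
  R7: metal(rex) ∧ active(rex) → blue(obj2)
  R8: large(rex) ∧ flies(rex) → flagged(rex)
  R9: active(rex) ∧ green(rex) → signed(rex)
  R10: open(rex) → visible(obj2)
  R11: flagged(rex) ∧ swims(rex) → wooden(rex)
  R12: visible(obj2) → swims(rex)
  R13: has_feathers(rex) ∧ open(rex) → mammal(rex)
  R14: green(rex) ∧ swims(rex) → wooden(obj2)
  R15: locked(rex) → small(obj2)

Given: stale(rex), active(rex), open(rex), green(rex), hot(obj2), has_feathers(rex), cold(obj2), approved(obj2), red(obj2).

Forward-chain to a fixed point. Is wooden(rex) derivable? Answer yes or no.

Round 1: R2 [approved(obj2) ∧ green(rex) → ready(obj2)]; R9 [active(rex) ∧ green(rex) → signed(rex)]; R10 [open(rex) → visible(obj2)]; R13 [has_feathers(rex) ∧ open(rex) → mammal(rex)]. Adds ready(obj2), signed(rex), visible(obj2), mammal(rex).
Round 2: R4 [mammal(rex) ∧ hot(obj2) → flies(rex)]; R6 [ready(obj2) ∧ signed(rex) → large(rex)]; R12 [visible(obj2) → swims(rex)]. Adds flies(rex), large(rex), swims(rex).
Round 3: R8 [large(rex) ∧ flies(rex) → flagged(rex)]; R14 [green(rex) ∧ swims(rex) → wooden(obj2)]. Adds flagged(rex), wooden(obj2).
Round 4: R11 [flagged(rex) ∧ swims(rex) → wooden(rex)]. Adds wooden(rex).
Round 5: R1 [wooden(rex) → bird(obj2)]. Adds bird(obj2).
wooden(rex) appears in round 4, so it is derivable.

yes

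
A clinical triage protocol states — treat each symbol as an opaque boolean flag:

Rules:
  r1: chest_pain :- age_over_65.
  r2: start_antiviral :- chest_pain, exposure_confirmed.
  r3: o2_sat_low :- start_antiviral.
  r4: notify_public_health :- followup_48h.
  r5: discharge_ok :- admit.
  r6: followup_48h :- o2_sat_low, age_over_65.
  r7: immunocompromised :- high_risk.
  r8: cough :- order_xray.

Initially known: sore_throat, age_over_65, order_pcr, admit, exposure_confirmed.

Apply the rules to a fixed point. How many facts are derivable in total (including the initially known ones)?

Round 1 — r1, r5, derive chest_pain, discharge_ok.
Round 2 — r2, derive start_antiviral.
Round 3 — r3, derive o2_sat_low.
Round 4 — r6, derive followup_48h.
Round 5 — r4, derive notify_public_health.
Closure: {admit, age_over_65, chest_pain, discharge_ok, exposure_confirmed, followup_48h, notify_public_health, o2_sat_low, order_pcr, sore_throat, start_antiviral} — 11 facts.

11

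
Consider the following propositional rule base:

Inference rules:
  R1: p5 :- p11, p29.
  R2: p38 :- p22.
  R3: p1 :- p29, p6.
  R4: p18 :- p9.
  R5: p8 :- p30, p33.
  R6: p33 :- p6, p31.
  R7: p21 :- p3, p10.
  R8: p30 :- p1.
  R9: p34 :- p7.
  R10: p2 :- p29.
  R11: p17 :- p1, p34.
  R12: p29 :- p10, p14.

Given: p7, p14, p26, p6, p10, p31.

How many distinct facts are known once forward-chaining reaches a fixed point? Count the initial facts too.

Round 1 — R6, R9, R12, derive p33, p34, p29.
Round 2 — R3, R10, derive p1, p2.
Round 3 — R8, R11, derive p30, p17.
Round 4 — R5, derive p8.
Closure: {p1, p10, p14, p17, p2, p26, p29, p30, p31, p33, p34, p6, p7, p8} — 14 facts.

14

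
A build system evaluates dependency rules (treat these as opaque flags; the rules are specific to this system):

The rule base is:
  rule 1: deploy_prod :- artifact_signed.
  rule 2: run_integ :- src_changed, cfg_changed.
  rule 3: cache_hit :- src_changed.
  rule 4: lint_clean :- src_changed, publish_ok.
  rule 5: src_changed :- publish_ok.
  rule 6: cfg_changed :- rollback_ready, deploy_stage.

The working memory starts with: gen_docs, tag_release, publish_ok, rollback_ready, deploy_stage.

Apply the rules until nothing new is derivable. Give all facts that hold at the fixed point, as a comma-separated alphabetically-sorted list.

Round 1 — rule 5, rule 6, derive src_changed, cfg_changed.
Round 2 — rule 2, rule 3, rule 4, derive run_integ, cache_hit, lint_clean.

cache_hit, cfg_changed, deploy_stage, gen_docs, lint_clean, publish_ok, rollback_ready, run_integ, src_changed, tag_release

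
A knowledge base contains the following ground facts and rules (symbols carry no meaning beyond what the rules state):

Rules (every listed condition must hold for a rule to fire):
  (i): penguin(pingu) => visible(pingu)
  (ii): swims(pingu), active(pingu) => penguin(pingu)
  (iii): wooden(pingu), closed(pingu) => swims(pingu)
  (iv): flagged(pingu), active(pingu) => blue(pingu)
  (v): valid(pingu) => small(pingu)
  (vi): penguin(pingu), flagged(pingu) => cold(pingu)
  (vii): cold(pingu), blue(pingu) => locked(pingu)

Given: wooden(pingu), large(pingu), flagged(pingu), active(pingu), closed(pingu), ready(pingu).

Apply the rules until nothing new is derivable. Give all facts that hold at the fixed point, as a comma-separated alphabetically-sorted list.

Round 1 — (iii), (iv), derive swims(pingu), blue(pingu).
Round 2 — (ii), derive penguin(pingu).
Round 3 — (i), (vi), derive visible(pingu), cold(pingu).
Round 4 — (vii), derive locked(pingu).

active(pingu), blue(pingu), closed(pingu), cold(pingu), flagged(pingu), large(pingu), locked(pingu), penguin(pingu), ready(pingu), swims(pingu), visible(pingu), wooden(pingu)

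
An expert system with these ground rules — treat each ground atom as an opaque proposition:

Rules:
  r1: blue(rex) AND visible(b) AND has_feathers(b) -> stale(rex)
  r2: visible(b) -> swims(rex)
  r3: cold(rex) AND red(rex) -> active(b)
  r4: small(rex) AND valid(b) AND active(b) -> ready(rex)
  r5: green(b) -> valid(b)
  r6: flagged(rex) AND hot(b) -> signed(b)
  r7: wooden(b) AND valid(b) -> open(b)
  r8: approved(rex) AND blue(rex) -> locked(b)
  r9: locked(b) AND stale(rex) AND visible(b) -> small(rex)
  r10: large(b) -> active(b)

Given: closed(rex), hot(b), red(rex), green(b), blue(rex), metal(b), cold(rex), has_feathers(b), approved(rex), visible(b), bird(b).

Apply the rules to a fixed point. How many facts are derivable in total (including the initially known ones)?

[1] r1 [blue(rex) AND visible(b) AND has_feathers(b) -> stale(rex)]; r2 [visible(b) -> swims(rex)]; r3 [cold(rex) AND red(rex) -> active(b)]; r5 [green(b) -> valid(b)]; r8 [approved(rex) AND blue(rex) -> locked(b)]. ⇒ new: stale(rex), swims(rex), active(b), valid(b), locked(b).
[2] r9 [locked(b) AND stale(rex) AND visible(b) -> small(rex)]. ⇒ new: small(rex).
[3] r4 [small(rex) AND valid(b) AND active(b) -> ready(rex)]. ⇒ new: ready(rex).
Closure: {active(b), approved(rex), bird(b), blue(rex), closed(rex), cold(rex), green(b), has_feathers(b), hot(b), locked(b), metal(b), ready(rex), red(rex), small(rex), stale(rex), swims(rex), valid(b), visible(b)} — 18 facts.

18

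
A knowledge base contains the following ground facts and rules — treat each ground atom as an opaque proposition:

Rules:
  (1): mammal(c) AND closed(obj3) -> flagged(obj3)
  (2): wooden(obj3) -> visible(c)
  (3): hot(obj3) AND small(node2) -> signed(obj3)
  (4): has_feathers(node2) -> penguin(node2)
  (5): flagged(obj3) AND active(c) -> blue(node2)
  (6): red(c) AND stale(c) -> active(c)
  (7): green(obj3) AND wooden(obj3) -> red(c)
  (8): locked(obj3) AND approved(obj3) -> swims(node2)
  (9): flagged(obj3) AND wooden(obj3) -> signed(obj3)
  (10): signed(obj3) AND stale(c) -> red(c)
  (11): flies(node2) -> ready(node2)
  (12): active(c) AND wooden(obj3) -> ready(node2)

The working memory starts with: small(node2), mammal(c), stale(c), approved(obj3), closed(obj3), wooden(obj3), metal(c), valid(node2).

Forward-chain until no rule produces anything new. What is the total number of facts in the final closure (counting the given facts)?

Round 1 fires (1), (2), giving flagged(obj3), visible(c).
Round 2 fires (9), giving signed(obj3).
Round 3 fires (10), giving red(c).
Round 4 fires (6), giving active(c).
Round 5 fires (5), (12), giving blue(node2), ready(node2).
Closure: {active(c), approved(obj3), blue(node2), closed(obj3), flagged(obj3), mammal(c), metal(c), ready(node2), red(c), signed(obj3), small(node2), stale(c), valid(node2), visible(c), wooden(obj3)} — 15 facts.

15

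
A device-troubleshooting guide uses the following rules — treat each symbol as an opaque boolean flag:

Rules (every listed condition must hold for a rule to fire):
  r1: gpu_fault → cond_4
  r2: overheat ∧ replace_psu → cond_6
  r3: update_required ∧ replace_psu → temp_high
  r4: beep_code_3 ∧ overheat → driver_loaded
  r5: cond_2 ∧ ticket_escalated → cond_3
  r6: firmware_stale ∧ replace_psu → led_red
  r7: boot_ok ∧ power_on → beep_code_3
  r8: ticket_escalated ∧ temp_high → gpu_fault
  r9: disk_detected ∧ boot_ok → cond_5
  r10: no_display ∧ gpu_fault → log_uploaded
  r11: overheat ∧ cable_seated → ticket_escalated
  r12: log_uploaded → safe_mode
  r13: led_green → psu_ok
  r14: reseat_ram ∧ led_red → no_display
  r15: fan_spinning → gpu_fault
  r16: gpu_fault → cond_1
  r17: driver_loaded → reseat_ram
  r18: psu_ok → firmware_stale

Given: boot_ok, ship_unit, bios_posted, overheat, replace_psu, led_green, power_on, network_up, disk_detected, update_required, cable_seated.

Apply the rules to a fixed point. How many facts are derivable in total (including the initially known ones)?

27

Round 1: r2 [overheat ∧ replace_psu → cond_6]; r3 [update_required ∧ replace_psu → temp_high]; r7 [boot_ok ∧ power_on → beep_code_3]; r9 [disk_detected ∧ boot_ok → cond_5]; r11 [overheat ∧ cable_seated → ticket_escalated]; r13 [led_green → psu_ok]. Adds cond_6, temp_high, beep_code_3, cond_5, ticket_escalated, psu_ok.
Round 2: r4 [beep_code_3 ∧ overheat → driver_loaded]; r8 [ticket_escalated ∧ temp_high → gpu_fault]; r18 [psu_ok → firmware_stale]. Adds driver_loaded, gpu_fault, firmware_stale.
Round 3: r1 [gpu_fault → cond_4]; r6 [firmware_stale ∧ replace_psu → led_red]; r16 [gpu_fault → cond_1]; r17 [driver_loaded → reseat_ram]. Adds cond_4, led_red, cond_1, reseat_ram.
Round 4: r14 [reseat_ram ∧ led_red → no_display]. Adds no_display.
Round 5: r10 [no_display ∧ gpu_fault → log_uploaded]. Adds log_uploaded.
Round 6: r12 [log_uploaded → safe_mode]. Adds safe_mode.
Closure: {beep_code_3, bios_posted, boot_ok, cable_seated, cond_1, cond_4, cond_5, cond_6, disk_detected, driver_loaded, firmware_stale, gpu_fault, led_green, led_red, log_uploaded, network_up, no_display, overheat, power_on, psu_ok, replace_psu, reseat_ram, safe_mode, ship_unit, temp_high, ticket_escalated, update_required} — 27 facts.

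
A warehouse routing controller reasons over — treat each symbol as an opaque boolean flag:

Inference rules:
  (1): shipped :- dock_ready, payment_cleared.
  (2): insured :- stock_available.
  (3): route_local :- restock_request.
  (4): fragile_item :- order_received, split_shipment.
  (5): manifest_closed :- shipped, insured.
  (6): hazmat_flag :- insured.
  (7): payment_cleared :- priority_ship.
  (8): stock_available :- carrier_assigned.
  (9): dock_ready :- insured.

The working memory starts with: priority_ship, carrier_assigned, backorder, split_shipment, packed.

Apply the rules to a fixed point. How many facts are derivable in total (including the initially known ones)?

12

[1] (7) [payment_cleared :- priority_ship.]; (8) [stock_available :- carrier_assigned.]. ⇒ new: payment_cleared, stock_available.
[2] (2) [insured :- stock_available.]. ⇒ new: insured.
[3] (6) [hazmat_flag :- insured.]; (9) [dock_ready :- insured.]. ⇒ new: hazmat_flag, dock_ready.
[4] (1) [shipped :- dock_ready, payment_cleared.]. ⇒ new: shipped.
[5] (5) [manifest_closed :- shipped, insured.]. ⇒ new: manifest_closed.
Closure: {backorder, carrier_assigned, dock_ready, hazmat_flag, insured, manifest_closed, packed, payment_cleared, priority_ship, shipped, split_shipment, stock_available} — 12 facts.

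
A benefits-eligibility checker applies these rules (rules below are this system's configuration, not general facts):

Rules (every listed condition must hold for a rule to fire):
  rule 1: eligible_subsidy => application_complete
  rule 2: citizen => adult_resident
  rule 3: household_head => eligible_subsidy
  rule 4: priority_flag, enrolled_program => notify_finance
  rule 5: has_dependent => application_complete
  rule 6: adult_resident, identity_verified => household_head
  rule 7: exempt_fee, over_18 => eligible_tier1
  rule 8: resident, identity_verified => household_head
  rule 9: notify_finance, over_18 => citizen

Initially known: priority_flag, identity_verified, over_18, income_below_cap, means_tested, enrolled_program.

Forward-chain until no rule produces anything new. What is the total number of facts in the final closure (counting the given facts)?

12

[1] rule 4 [priority_flag, enrolled_program => notify_finance]. ⇒ new: notify_finance.
[2] rule 9 [notify_finance, over_18 => citizen]. ⇒ new: citizen.
[3] rule 2 [citizen => adult_resident]. ⇒ new: adult_resident.
[4] rule 6 [adult_resident, identity_verified => household_head]. ⇒ new: household_head.
[5] rule 3 [household_head => eligible_subsidy]. ⇒ new: eligible_subsidy.
[6] rule 1 [eligible_subsidy => application_complete]. ⇒ new: application_complete.
Closure: {adult_resident, application_complete, citizen, eligible_subsidy, enrolled_program, household_head, identity_verified, income_below_cap, means_tested, notify_finance, over_18, priority_flag} — 12 facts.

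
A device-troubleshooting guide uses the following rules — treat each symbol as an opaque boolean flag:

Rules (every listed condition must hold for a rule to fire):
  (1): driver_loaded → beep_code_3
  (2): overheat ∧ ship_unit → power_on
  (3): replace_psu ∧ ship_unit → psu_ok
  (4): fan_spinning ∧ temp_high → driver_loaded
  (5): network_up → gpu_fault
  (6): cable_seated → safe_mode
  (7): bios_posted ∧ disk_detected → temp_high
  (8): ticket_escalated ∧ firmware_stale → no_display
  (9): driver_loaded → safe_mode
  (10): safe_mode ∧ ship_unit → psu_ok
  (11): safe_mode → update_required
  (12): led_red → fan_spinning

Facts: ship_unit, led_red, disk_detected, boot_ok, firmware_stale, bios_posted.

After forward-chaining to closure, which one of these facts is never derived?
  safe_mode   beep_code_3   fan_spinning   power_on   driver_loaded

Round 1 fires (7), (12), giving temp_high, fan_spinning.
Round 2 fires (4), giving driver_loaded.
Round 3 fires (1), (9), giving beep_code_3, safe_mode.
Round 4 fires (10), (11), giving psu_ok, update_required.
Derived: driver_loaded (round 2), safe_mode (round 3), fan_spinning (round 1), beep_code_3 (round 3). power_on never appears in any round.

power_on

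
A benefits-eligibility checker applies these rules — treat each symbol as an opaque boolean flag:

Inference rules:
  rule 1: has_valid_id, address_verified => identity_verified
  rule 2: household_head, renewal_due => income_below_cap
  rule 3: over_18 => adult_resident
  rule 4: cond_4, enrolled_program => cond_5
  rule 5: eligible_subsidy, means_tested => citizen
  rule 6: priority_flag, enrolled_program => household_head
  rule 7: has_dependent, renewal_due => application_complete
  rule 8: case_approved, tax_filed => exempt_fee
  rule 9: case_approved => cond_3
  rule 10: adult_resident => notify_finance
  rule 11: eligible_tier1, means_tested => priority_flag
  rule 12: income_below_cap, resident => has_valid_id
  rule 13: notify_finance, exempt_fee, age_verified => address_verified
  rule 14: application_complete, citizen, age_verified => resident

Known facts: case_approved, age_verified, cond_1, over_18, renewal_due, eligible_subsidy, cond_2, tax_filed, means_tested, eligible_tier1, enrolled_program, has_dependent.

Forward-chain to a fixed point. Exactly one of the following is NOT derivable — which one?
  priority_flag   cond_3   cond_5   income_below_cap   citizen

cond_5

Round 1: rule 3 [over_18 => adult_resident]; rule 5 [eligible_subsidy, means_tested => citizen]; rule 7 [has_dependent, renewal_due => application_complete]; rule 8 [case_approved, tax_filed => exempt_fee]; rule 9 [case_approved => cond_3]; rule 11 [eligible_tier1, means_tested => priority_flag]. Adds adult_resident, citizen, application_complete, exempt_fee, cond_3, priority_flag.
Round 2: rule 6 [priority_flag, enrolled_program => household_head]; rule 10 [adult_resident => notify_finance]; rule 14 [application_complete, citizen, age_verified => resident]. Adds household_head, notify_finance, resident.
Round 3: rule 2 [household_head, renewal_due => income_below_cap]; rule 13 [notify_finance, exempt_fee, age_verified => address_verified]. Adds income_below_cap, address_verified.
Round 4: rule 12 [income_below_cap, resident => has_valid_id]. Adds has_valid_id.
Round 5: rule 1 [has_valid_id, address_verified => identity_verified]. Adds identity_verified.
Derived: citizen (round 1), priority_flag (round 1), income_below_cap (round 3), cond_3 (round 1). cond_5 never appears in any round.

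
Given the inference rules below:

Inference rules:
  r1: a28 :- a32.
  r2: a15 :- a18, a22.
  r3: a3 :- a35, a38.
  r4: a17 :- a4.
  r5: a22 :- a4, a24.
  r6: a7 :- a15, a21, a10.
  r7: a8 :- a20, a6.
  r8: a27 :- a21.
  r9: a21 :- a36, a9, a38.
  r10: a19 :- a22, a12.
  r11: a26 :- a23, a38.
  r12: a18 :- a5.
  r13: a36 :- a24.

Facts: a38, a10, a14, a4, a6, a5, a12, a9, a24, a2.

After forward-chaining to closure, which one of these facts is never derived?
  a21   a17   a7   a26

Round 1: r4 [a17 :- a4.]; r5 [a22 :- a4, a24.]; r12 [a18 :- a5.]; r13 [a36 :- a24.]. New: a17, a22, a18, a36.
Round 2: r2 [a15 :- a18, a22.]; r9 [a21 :- a36, a9, a38.]; r10 [a19 :- a22, a12.]. New: a15, a21, a19.
Round 3: r6 [a7 :- a15, a21, a10.]; r8 [a27 :- a21.]. New: a7, a27.
Derived: a21 (round 2), a7 (round 3), a17 (round 1). a26 never appears in any round.

a26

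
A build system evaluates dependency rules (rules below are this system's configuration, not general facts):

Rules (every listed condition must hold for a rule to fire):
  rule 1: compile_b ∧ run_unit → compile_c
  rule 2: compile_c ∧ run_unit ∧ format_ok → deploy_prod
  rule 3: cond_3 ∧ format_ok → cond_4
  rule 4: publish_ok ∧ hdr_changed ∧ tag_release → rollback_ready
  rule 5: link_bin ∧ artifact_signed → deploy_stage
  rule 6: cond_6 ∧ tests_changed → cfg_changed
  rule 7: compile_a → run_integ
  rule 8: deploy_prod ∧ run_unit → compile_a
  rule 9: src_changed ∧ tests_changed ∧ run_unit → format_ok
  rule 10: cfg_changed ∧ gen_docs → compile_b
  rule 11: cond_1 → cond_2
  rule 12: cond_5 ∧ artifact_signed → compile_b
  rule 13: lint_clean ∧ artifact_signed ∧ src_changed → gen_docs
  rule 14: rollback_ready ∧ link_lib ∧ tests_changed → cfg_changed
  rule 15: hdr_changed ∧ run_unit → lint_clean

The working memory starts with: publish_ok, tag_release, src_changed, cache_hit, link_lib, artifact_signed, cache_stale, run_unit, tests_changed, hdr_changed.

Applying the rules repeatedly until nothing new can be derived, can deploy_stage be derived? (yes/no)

no

Round 1: rule 4 [publish_ok ∧ hdr_changed ∧ tag_release → rollback_ready]; rule 9 [src_changed ∧ tests_changed ∧ run_unit → format_ok]; rule 15 [hdr_changed ∧ run_unit → lint_clean]. New: rollback_ready, format_ok, lint_clean.
Round 2: rule 13 [lint_clean ∧ artifact_signed ∧ src_changed → gen_docs]; rule 14 [rollback_ready ∧ link_lib ∧ tests_changed → cfg_changed]. New: gen_docs, cfg_changed.
Round 3: rule 10 [cfg_changed ∧ gen_docs → compile_b]. New: compile_b.
Round 4: rule 1 [compile_b ∧ run_unit → compile_c]. New: compile_c.
Round 5: rule 2 [compile_c ∧ run_unit ∧ format_ok → deploy_prod]. New: deploy_prod.
Round 6: rule 8 [deploy_prod ∧ run_unit → compile_a]. New: compile_a.
Round 7: rule 7 [compile_a → run_integ]. New: run_integ.
Fixed point reached. deploy_stage is concluded only by rule 5; rule 5 needs link_bin (never derived).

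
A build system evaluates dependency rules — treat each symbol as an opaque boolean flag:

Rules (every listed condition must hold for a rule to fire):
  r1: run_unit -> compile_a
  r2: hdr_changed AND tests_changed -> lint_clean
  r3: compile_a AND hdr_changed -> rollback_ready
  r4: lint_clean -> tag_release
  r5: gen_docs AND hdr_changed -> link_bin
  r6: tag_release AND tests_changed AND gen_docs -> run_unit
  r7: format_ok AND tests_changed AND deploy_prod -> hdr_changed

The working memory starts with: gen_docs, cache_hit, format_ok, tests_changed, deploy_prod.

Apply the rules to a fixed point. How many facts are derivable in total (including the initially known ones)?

Round 1 — r7, derive hdr_changed.
Round 2 — r2, r5, derive lint_clean, link_bin.
Round 3 — r4, derive tag_release.
Round 4 — r6, derive run_unit.
Round 5 — r1, derive compile_a.
Round 6 — r3, derive rollback_ready.
Closure: {cache_hit, compile_a, deploy_prod, format_ok, gen_docs, hdr_changed, link_bin, lint_clean, rollback_ready, run_unit, tag_release, tests_changed} — 12 facts.

12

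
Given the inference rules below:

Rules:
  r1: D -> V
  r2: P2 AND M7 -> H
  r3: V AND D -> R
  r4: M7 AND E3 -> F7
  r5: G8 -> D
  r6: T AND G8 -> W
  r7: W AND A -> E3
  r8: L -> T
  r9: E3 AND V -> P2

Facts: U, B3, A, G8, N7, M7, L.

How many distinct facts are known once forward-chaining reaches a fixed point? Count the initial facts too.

16

Round 1 — r5, r8, derive D, T.
Round 2 — r1, r6, derive V, W.
Round 3 — r3, r7, derive R, E3.
Round 4 — r4, r9, derive F7, P2.
Round 5 — r2, derive H.
Closure: {A, B3, D, E3, F7, G8, H, L, M7, N7, P2, R, T, U, V, W} — 16 facts.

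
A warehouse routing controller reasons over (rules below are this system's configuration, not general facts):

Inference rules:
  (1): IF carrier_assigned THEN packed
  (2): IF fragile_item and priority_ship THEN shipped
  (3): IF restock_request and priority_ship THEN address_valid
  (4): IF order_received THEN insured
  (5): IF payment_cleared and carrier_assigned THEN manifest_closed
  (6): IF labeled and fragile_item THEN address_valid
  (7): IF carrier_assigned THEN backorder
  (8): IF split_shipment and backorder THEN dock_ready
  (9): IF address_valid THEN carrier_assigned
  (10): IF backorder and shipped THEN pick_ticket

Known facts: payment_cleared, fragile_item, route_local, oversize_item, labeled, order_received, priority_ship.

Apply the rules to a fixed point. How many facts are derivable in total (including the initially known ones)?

Round 1 — (2), (4), (6), derive shipped, insured, address_valid.
Round 2 — (9), derive carrier_assigned.
Round 3 — (1), (5), (7), derive packed, manifest_closed, backorder.
Round 4 — (10), derive pick_ticket.
Closure: {address_valid, backorder, carrier_assigned, fragile_item, insured, labeled, manifest_closed, order_received, oversize_item, packed, payment_cleared, pick_ticket, priority_ship, route_local, shipped} — 15 facts.

15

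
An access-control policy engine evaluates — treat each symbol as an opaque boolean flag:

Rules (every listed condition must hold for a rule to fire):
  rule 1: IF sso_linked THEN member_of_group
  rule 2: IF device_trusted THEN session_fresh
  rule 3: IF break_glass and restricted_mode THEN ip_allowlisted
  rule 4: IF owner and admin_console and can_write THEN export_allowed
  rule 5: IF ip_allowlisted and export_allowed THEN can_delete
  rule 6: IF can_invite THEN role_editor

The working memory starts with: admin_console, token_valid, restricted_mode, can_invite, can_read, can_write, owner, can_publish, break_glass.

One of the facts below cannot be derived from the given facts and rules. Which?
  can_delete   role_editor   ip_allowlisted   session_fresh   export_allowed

session_fresh

Round 1 — rule 3, rule 4, rule 6, derive ip_allowlisted, export_allowed, role_editor.
Round 2 — rule 5, derive can_delete.
Derived: export_allowed (round 1), can_delete (round 2), role_editor (round 1), ip_allowlisted (round 1). session_fresh never appears in any round.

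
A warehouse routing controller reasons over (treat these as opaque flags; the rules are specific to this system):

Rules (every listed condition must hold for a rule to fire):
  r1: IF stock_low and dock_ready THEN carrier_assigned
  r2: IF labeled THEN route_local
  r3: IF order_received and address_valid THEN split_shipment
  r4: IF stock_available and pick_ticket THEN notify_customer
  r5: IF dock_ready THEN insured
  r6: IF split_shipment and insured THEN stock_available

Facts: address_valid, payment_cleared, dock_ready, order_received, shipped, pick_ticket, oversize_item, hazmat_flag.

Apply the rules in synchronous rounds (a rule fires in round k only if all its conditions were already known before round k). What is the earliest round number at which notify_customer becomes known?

3

Round 1 — r3, r5, derive split_shipment, insured.
Round 2 — r6, derive stock_available.
Round 3 — r4, derive notify_customer.
notify_customer first appears in round 3.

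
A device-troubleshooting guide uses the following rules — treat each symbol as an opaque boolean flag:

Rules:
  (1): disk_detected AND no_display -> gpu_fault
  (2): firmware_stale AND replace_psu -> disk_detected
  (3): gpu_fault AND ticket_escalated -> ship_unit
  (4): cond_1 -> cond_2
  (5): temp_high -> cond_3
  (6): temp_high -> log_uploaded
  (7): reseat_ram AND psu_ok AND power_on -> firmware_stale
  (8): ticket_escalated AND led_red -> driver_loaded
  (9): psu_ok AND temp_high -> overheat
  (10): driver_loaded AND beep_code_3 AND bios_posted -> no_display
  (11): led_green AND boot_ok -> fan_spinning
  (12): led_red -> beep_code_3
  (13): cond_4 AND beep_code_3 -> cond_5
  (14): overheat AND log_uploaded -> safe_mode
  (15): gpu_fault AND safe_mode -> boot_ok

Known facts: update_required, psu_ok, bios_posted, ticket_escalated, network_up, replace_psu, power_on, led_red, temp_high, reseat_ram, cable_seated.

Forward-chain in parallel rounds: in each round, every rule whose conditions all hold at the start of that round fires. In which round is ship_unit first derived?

Round 1 fires (5), (6), (7), (8), (9), (12), giving cond_3, log_uploaded, firmware_stale, driver_loaded, overheat, beep_code_3.
Round 2 fires (2), (10), (14), giving disk_detected, no_display, safe_mode.
Round 3 fires (1), giving gpu_fault.
Round 4 fires (3), (15), giving ship_unit, boot_ok.
ship_unit first appears in round 4.

4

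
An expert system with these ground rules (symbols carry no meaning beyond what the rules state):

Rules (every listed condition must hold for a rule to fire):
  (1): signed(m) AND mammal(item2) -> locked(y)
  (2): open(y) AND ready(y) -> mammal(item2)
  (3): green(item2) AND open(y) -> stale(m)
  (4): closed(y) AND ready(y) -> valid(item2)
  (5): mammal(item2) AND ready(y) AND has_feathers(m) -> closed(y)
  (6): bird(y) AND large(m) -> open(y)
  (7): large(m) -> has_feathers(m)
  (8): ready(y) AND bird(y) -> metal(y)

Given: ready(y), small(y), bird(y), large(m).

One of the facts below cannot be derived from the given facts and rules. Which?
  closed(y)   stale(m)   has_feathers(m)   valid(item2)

stale(m)

[1] (6) [bird(y) AND large(m) -> open(y)]; (7) [large(m) -> has_feathers(m)]; (8) [ready(y) AND bird(y) -> metal(y)]. ⇒ new: open(y), has_feathers(m), metal(y).
[2] (2) [open(y) AND ready(y) -> mammal(item2)]. ⇒ new: mammal(item2).
[3] (5) [mammal(item2) AND ready(y) AND has_feathers(m) -> closed(y)]. ⇒ new: closed(y).
[4] (4) [closed(y) AND ready(y) -> valid(item2)]. ⇒ new: valid(item2).
Derived: has_feathers(m) (round 1), closed(y) (round 3), valid(item2) (round 4). stale(m) never appears in any round.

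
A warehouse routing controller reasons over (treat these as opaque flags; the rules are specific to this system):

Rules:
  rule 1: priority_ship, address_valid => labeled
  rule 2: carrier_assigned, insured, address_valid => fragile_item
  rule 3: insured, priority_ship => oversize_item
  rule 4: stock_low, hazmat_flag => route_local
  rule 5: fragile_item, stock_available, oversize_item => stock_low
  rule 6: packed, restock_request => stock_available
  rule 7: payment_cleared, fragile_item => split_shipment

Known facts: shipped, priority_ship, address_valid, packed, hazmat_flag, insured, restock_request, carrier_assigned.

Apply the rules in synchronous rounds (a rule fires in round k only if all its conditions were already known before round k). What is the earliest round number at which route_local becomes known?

Round 1: rule 1 [priority_ship, address_valid => labeled]; rule 2 [carrier_assigned, insured, address_valid => fragile_item]; rule 3 [insured, priority_ship => oversize_item]; rule 6 [packed, restock_request => stock_available]. New: labeled, fragile_item, oversize_item, stock_available.
Round 2: rule 5 [fragile_item, stock_available, oversize_item => stock_low]. New: stock_low.
Round 3: rule 4 [stock_low, hazmat_flag => route_local]. New: route_local.
route_local first appears in round 3.

3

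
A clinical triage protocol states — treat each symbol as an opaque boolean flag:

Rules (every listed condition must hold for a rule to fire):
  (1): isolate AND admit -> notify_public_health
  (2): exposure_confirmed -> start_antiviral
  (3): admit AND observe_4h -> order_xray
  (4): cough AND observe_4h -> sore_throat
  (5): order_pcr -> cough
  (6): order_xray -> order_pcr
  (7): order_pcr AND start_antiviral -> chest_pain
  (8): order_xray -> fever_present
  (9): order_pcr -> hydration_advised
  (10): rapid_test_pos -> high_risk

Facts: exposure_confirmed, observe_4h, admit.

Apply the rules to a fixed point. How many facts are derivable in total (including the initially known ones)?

11

Round 1 fires (2), (3), giving start_antiviral, order_xray.
Round 2 fires (6), (8), giving order_pcr, fever_present.
Round 3 fires (5), (7), (9), giving cough, chest_pain, hydration_advised.
Round 4 fires (4), giving sore_throat.
Closure: {admit, chest_pain, cough, exposure_confirmed, fever_present, hydration_advised, observe_4h, order_pcr, order_xray, sore_throat, start_antiviral} — 11 facts.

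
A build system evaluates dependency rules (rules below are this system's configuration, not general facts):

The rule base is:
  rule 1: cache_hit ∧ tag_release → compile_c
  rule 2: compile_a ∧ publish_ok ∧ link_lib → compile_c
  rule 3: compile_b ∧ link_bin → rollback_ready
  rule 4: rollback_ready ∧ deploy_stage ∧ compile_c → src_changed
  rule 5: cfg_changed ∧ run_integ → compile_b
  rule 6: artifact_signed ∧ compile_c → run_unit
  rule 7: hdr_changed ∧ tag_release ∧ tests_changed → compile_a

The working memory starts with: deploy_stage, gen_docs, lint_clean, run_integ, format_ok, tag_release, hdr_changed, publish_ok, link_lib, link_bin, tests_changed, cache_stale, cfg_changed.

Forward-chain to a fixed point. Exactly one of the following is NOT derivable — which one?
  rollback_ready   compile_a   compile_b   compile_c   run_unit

run_unit

Round 1: rule 5 [cfg_changed ∧ run_integ → compile_b]; rule 7 [hdr_changed ∧ tag_release ∧ tests_changed → compile_a]. New: compile_b, compile_a.
Round 2: rule 2 [compile_a ∧ publish_ok ∧ link_lib → compile_c]; rule 3 [compile_b ∧ link_bin → rollback_ready]. New: compile_c, rollback_ready.
Round 3: rule 4 [rollback_ready ∧ deploy_stage ∧ compile_c → src_changed]. New: src_changed.
Derived: compile_a (round 1), rollback_ready (round 2), compile_c (round 2), compile_b (round 1). run_unit never appears in any round.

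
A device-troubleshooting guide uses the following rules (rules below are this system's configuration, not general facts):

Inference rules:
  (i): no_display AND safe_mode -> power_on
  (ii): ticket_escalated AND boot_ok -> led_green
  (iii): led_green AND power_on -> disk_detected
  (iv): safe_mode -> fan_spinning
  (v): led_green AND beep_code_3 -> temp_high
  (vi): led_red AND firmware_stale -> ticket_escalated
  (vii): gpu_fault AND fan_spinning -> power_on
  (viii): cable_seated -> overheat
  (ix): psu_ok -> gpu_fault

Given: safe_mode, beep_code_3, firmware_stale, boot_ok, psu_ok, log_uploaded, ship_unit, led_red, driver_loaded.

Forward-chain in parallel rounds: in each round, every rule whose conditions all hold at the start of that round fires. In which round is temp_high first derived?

3

Round 1: (iv) [safe_mode -> fan_spinning]; (vi) [led_red AND firmware_stale -> ticket_escalated]; (ix) [psu_ok -> gpu_fault]. Adds fan_spinning, ticket_escalated, gpu_fault.
Round 2: (ii) [ticket_escalated AND boot_ok -> led_green]; (vii) [gpu_fault AND fan_spinning -> power_on]. Adds led_green, power_on.
Round 3: (iii) [led_green AND power_on -> disk_detected]; (v) [led_green AND beep_code_3 -> temp_high]. Adds disk_detected, temp_high.
temp_high first appears in round 3.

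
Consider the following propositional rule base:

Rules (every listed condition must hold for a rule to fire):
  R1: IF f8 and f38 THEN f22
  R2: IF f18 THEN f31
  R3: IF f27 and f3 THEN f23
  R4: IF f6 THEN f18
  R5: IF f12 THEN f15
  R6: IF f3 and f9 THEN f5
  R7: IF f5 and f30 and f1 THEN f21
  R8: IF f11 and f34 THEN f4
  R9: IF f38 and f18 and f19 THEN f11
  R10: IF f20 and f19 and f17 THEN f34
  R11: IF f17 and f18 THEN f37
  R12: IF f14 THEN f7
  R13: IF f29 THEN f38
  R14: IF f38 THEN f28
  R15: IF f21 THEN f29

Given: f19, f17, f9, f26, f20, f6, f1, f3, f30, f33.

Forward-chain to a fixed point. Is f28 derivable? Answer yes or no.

Round 1 — R4, R6, R10, derive f18, f5, f34.
Round 2 — R2, R7, R11, derive f31, f21, f37.
Round 3 — R15, derive f29.
Round 4 — R13, derive f38.
Round 5 — R9, R14, derive f11, f28.
Round 6 — R8, derive f4.
f28 appears in round 5, so it is derivable.

yes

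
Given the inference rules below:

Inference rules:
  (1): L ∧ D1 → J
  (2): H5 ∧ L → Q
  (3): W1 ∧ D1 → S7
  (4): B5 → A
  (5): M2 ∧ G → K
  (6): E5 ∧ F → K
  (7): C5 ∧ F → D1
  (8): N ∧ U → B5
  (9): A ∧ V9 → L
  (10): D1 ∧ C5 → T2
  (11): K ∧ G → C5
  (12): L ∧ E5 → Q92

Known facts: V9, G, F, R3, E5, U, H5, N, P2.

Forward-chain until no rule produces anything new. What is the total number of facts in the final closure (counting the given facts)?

19

Round 1: (6) [E5 ∧ F → K]; (8) [N ∧ U → B5]. Adds K, B5.
Round 2: (4) [B5 → A]; (11) [K ∧ G → C5]. Adds A, C5.
Round 3: (7) [C5 ∧ F → D1]; (9) [A ∧ V9 → L]. Adds D1, L.
Round 4: (1) [L ∧ D1 → J]; (2) [H5 ∧ L → Q]; (10) [D1 ∧ C5 → T2]; (12) [L ∧ E5 → Q92]. Adds J, Q, T2, Q92.
Closure: {A, B5, C5, D1, E5, F, G, H5, J, K, L, N, P2, Q, Q92, R3, T2, U, V9} — 19 facts.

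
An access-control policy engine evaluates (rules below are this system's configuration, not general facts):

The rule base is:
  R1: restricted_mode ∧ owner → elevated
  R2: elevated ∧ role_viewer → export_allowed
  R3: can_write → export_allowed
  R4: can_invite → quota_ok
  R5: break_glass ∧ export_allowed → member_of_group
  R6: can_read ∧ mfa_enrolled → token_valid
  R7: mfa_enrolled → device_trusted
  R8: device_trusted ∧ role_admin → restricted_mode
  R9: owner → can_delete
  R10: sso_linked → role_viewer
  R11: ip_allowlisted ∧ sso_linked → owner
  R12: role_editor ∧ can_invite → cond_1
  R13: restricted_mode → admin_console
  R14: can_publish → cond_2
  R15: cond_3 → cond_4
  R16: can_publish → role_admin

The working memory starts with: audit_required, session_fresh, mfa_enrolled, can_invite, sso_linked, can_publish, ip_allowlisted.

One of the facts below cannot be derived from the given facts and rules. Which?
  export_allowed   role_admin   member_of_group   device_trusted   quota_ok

Round 1 — R4, R7, R10, R11, R14, R16, derive quota_ok, device_trusted, role_viewer, owner, cond_2, role_admin.
Round 2 — R8, R9, derive restricted_mode, can_delete.
Round 3 — R1, R13, derive elevated, admin_console.
Round 4 — R2, derive export_allowed.
Derived: export_allowed (round 4), quota_ok (round 1), device_trusted (round 1), role_admin (round 1). member_of_group never appears in any round.

member_of_group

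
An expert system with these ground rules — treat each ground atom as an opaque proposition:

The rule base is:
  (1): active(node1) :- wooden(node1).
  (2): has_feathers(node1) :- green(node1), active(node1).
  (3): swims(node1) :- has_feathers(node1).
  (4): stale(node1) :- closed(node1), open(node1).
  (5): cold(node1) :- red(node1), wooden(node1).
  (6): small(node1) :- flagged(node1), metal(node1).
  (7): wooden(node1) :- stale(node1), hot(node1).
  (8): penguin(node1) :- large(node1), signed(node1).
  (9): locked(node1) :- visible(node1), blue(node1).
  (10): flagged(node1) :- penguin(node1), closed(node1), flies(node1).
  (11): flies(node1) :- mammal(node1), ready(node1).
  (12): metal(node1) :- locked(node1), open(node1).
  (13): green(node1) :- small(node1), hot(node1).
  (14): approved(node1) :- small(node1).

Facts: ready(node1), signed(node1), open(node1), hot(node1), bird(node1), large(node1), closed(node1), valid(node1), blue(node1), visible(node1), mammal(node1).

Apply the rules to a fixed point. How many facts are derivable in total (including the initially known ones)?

Round 1: (4) [stale(node1) :- closed(node1), open(node1).]; (8) [penguin(node1) :- large(node1), signed(node1).]; (9) [locked(node1) :- visible(node1), blue(node1).]; (11) [flies(node1) :- mammal(node1), ready(node1).]. New: stale(node1), penguin(node1), locked(node1), flies(node1).
Round 2: (7) [wooden(node1) :- stale(node1), hot(node1).]; (10) [flagged(node1) :- penguin(node1), closed(node1), flies(node1).]; (12) [metal(node1) :- locked(node1), open(node1).]. New: wooden(node1), flagged(node1), metal(node1).
Round 3: (1) [active(node1) :- wooden(node1).]; (6) [small(node1) :- flagged(node1), metal(node1).]. New: active(node1), small(node1).
Round 4: (13) [green(node1) :- small(node1), hot(node1).]; (14) [approved(node1) :- small(node1).]. New: green(node1), approved(node1).
Round 5: (2) [has_feathers(node1) :- green(node1), active(node1).]. New: has_feathers(node1).
Round 6: (3) [swims(node1) :- has_feathers(node1).]. New: swims(node1).
Closure: {active(node1), approved(node1), bird(node1), blue(node1), closed(node1), flagged(node1), flies(node1), green(node1), has_feathers(node1), hot(node1), large(node1), locked(node1), mammal(node1), metal(node1), open(node1), penguin(node1), ready(node1), signed(node1), small(node1), stale(node1), swims(node1), valid(node1), visible(node1), wooden(node1)} — 24 facts.

24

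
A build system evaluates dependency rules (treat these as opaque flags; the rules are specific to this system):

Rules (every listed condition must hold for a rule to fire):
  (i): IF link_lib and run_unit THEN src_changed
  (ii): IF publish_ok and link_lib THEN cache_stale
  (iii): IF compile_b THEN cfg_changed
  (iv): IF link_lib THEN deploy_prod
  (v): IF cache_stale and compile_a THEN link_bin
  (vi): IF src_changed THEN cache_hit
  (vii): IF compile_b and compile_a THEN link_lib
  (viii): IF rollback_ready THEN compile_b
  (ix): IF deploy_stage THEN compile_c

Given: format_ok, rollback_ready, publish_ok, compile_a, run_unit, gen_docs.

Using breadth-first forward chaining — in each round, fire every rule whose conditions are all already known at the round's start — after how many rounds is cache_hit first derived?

[1] (viii) [IF rollback_ready THEN compile_b]. ⇒ new: compile_b.
[2] (iii) [IF compile_b THEN cfg_changed]; (vii) [IF compile_b and compile_a THEN link_lib]. ⇒ new: cfg_changed, link_lib.
[3] (i) [IF link_lib and run_unit THEN src_changed]; (ii) [IF publish_ok and link_lib THEN cache_stale]; (iv) [IF link_lib THEN deploy_prod]. ⇒ new: src_changed, cache_stale, deploy_prod.
[4] (v) [IF cache_stale and compile_a THEN link_bin]; (vi) [IF src_changed THEN cache_hit]. ⇒ new: link_bin, cache_hit.
cache_hit first appears in round 4.

4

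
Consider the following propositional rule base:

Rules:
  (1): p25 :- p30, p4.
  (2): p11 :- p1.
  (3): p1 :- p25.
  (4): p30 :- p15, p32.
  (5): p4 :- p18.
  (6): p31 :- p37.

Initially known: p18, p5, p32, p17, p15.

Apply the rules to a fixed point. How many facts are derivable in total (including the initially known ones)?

[1] (4) [p30 :- p15, p32.]; (5) [p4 :- p18.]. ⇒ new: p30, p4.
[2] (1) [p25 :- p30, p4.]. ⇒ new: p25.
[3] (3) [p1 :- p25.]. ⇒ new: p1.
[4] (2) [p11 :- p1.]. ⇒ new: p11.
Closure: {p1, p11, p15, p17, p18, p25, p30, p32, p4, p5} — 10 facts.

10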